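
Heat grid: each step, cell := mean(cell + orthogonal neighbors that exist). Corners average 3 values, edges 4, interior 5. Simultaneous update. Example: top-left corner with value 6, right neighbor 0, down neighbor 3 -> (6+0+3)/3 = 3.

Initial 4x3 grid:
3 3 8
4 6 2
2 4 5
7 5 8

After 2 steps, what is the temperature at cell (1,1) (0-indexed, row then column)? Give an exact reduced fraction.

Answer: 111/25

Derivation:
Step 1: cell (1,1) = 19/5
Step 2: cell (1,1) = 111/25
Full grid after step 2:
  145/36 247/60 175/36
  227/60 111/25 68/15
  64/15 116/25 51/10
  179/36 79/15 67/12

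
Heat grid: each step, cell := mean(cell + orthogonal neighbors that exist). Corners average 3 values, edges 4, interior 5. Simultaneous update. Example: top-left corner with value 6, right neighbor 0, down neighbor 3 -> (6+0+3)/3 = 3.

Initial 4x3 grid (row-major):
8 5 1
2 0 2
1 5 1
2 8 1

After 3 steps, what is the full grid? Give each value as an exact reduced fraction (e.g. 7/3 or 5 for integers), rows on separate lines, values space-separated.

After step 1:
  5 7/2 8/3
  11/4 14/5 1
  5/2 3 9/4
  11/3 4 10/3
After step 2:
  15/4 419/120 43/18
  261/80 261/100 523/240
  143/48 291/100 115/48
  61/18 7/2 115/36
After step 3:
  2521/720 22033/7200 5803/2160
  7561/2400 1084/375 17233/7200
  22573/7200 2879/1000 19223/7200
  1421/432 1949/600 1309/432

Answer: 2521/720 22033/7200 5803/2160
7561/2400 1084/375 17233/7200
22573/7200 2879/1000 19223/7200
1421/432 1949/600 1309/432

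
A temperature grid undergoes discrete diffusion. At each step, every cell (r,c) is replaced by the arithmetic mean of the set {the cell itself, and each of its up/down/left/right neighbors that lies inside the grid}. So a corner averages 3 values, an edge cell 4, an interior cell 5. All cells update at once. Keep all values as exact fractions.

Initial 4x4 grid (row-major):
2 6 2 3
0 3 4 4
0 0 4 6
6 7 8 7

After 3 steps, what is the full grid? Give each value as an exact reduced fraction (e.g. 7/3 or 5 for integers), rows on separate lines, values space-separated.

After step 1:
  8/3 13/4 15/4 3
  5/4 13/5 17/5 17/4
  3/2 14/5 22/5 21/4
  13/3 21/4 13/2 7
After step 2:
  43/18 46/15 67/20 11/3
  481/240 133/50 92/25 159/40
  593/240 331/100 447/100 209/40
  133/36 1133/240 463/80 25/4
After step 3:
  5371/2160 10319/3600 4129/1200 1319/360
  17143/7200 3533/1200 3627/1000 1241/300
  20663/7200 10579/3000 8989/2000 249/50
  3919/1080 31523/7200 12737/2400 1381/240

Answer: 5371/2160 10319/3600 4129/1200 1319/360
17143/7200 3533/1200 3627/1000 1241/300
20663/7200 10579/3000 8989/2000 249/50
3919/1080 31523/7200 12737/2400 1381/240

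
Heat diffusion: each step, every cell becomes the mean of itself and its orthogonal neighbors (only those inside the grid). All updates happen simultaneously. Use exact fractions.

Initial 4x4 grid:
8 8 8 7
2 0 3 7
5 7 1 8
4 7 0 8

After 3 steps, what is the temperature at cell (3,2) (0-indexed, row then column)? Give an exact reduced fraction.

Step 1: cell (3,2) = 4
Step 2: cell (3,2) = 529/120
Step 3: cell (3,2) = 4117/900
Full grid after step 3:
  247/48 791/150 5197/900 13283/2160
  11111/2400 9411/2000 6061/1200 40961/7200
  32213/7200 25973/6000 1109/240 37121/7200
  1963/432 2003/450 4117/900 10703/2160

Answer: 4117/900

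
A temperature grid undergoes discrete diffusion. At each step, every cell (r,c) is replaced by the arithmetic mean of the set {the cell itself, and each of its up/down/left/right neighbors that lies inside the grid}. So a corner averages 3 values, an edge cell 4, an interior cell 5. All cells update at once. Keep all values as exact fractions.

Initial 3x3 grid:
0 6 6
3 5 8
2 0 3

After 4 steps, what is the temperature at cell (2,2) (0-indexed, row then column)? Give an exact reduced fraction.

Answer: 15949/4050

Derivation:
Step 1: cell (2,2) = 11/3
Step 2: cell (2,2) = 35/9
Step 3: cell (2,2) = 2161/540
Step 4: cell (2,2) = 15949/4050
Full grid after step 4:
  157031/43200 3623731/864000 599693/129600
  1428803/432000 456649/120000 1888303/432000
  48721/16200 1496803/432000 15949/4050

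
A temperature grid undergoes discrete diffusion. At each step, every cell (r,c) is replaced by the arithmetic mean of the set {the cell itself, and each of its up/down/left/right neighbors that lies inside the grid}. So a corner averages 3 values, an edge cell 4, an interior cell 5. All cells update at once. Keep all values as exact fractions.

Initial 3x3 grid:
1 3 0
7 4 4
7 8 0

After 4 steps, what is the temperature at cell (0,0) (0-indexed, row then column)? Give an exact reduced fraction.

Answer: 504329/129600

Derivation:
Step 1: cell (0,0) = 11/3
Step 2: cell (0,0) = 125/36
Step 3: cell (0,0) = 8647/2160
Step 4: cell (0,0) = 504329/129600
Full grid after step 4:
  504329/129600 64291/18000 100351/32400
  1303531/288000 706883/180000 779117/216000
  312527/64800 3941093/864000 170843/43200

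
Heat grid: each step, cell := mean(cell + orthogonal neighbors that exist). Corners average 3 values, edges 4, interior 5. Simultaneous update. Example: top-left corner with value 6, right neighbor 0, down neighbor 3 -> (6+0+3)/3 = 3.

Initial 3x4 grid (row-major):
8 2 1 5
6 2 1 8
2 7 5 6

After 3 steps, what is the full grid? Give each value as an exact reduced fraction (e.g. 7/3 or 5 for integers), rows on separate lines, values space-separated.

After step 1:
  16/3 13/4 9/4 14/3
  9/2 18/5 17/5 5
  5 4 19/4 19/3
After step 2:
  157/36 433/120 407/120 143/36
  553/120 15/4 19/5 97/20
  9/2 347/80 1109/240 193/36
After step 3:
  566/135 34/9 2659/720 4397/1080
  6199/1440 193/48 1633/400 1079/240
  3227/720 413/96 6523/1440 10679/2160

Answer: 566/135 34/9 2659/720 4397/1080
6199/1440 193/48 1633/400 1079/240
3227/720 413/96 6523/1440 10679/2160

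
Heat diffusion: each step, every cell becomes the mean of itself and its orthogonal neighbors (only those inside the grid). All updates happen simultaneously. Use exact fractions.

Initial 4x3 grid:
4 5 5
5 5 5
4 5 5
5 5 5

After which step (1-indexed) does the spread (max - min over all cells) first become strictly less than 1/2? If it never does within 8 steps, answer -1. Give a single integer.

Answer: 2

Derivation:
Step 1: max=5, min=9/2, spread=1/2
Step 2: max=5, min=167/36, spread=13/36
  -> spread < 1/2 first at step 2
Step 3: max=993/200, min=33943/7200, spread=361/1440
Step 4: max=26639/5400, min=616031/129600, spread=4661/25920
Step 5: max=10603379/2160000, min=31001137/6480000, spread=809/6480
Step 6: max=95164699/19440000, min=2238709601/466560000, spread=1809727/18662400
Step 7: max=711799427/145800000, min=134723552059/27993600000, spread=77677517/1119744000
Step 8: max=56860933549/11664000000, min=8096181605681/1679616000000, spread=734342603/13436928000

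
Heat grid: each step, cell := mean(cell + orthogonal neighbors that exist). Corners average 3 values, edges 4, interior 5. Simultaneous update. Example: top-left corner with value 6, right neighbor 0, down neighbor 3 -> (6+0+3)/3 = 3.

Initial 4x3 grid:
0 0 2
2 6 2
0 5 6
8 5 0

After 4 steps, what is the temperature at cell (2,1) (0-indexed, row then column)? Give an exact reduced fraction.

Step 1: cell (2,1) = 22/5
Step 2: cell (2,1) = 189/50
Step 3: cell (2,1) = 3707/1000
Step 4: cell (2,1) = 70181/20000
Full grid after step 4:
  145729/64800 18459/8000 164879/64800
  583123/216000 28803/10000 635873/216000
  748463/216000 70181/20000 772213/216000
  62111/16200 188099/48000 124547/32400

Answer: 70181/20000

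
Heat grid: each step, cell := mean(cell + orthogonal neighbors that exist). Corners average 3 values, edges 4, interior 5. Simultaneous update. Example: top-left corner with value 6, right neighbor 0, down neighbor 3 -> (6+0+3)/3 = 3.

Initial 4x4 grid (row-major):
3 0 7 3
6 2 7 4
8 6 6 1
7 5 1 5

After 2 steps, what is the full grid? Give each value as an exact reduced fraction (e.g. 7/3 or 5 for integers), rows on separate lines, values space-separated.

Answer: 43/12 289/80 1027/240 38/9
187/40 451/100 108/25 1057/240
707/120 253/50 461/100 857/240
109/18 79/15 233/60 127/36

Derivation:
After step 1:
  3 3 17/4 14/3
  19/4 21/5 26/5 15/4
  27/4 27/5 21/5 4
  20/3 19/4 17/4 7/3
After step 2:
  43/12 289/80 1027/240 38/9
  187/40 451/100 108/25 1057/240
  707/120 253/50 461/100 857/240
  109/18 79/15 233/60 127/36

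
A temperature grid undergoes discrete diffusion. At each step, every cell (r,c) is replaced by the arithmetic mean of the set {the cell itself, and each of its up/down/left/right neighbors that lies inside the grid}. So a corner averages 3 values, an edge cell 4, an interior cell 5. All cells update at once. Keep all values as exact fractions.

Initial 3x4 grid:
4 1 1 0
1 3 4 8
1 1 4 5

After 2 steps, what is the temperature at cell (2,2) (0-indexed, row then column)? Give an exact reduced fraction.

Step 1: cell (2,2) = 7/2
Step 2: cell (2,2) = 185/48
Full grid after step 2:
  13/6 31/16 43/16 35/12
  29/16 51/20 61/20 203/48
  11/6 35/16 185/48 161/36

Answer: 185/48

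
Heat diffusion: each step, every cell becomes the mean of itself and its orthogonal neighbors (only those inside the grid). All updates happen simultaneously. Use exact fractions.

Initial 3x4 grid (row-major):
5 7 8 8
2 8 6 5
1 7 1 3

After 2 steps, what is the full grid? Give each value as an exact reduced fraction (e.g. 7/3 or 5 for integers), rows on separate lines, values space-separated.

After step 1:
  14/3 7 29/4 7
  4 6 28/5 11/2
  10/3 17/4 17/4 3
After step 2:
  47/9 299/48 537/80 79/12
  9/2 537/100 143/25 211/40
  139/36 107/24 171/40 17/4

Answer: 47/9 299/48 537/80 79/12
9/2 537/100 143/25 211/40
139/36 107/24 171/40 17/4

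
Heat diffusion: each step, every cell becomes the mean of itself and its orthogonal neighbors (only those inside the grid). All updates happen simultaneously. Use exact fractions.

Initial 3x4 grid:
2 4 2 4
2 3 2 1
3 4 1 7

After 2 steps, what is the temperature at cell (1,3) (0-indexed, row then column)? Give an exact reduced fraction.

Answer: 319/120

Derivation:
Step 1: cell (1,3) = 7/2
Step 2: cell (1,3) = 319/120
Full grid after step 2:
  95/36 137/48 593/240 53/18
  67/24 64/25 74/25 319/120
  11/4 49/16 221/80 10/3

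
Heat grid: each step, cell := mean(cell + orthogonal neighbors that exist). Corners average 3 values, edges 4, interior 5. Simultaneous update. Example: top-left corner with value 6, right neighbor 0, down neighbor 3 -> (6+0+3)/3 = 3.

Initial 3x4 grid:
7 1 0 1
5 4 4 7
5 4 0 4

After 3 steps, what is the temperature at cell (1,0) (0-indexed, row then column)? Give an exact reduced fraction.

Answer: 19999/4800

Derivation:
Step 1: cell (1,0) = 21/4
Step 2: cell (1,0) = 357/80
Step 3: cell (1,0) = 19999/4800
Full grid after step 3:
  8471/2160 6059/1800 10253/3600 619/216
  19999/4800 446/125 18893/6000 1421/450
  4493/1080 26761/7200 24181/7200 1457/432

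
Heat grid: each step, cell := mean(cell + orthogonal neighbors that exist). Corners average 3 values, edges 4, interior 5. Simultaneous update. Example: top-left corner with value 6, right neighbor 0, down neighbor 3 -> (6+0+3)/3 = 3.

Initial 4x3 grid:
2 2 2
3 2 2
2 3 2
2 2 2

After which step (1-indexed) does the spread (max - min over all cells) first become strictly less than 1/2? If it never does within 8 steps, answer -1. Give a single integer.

Answer: 2

Derivation:
Step 1: max=5/2, min=2, spread=1/2
Step 2: max=569/240, min=2, spread=89/240
  -> spread < 1/2 first at step 2
Step 3: max=5507/2400, min=1689/800, spread=11/60
Step 4: max=487547/216000, min=45817/21600, spread=29377/216000
Step 5: max=604171/270000, min=1164517/540000, spread=1753/21600
Step 6: max=12787807/5760000, min=84098041/38880000, spread=71029/1244160
Step 7: max=8614716229/3888000000, min=5074623619/2332800000, spread=7359853/182250000
Step 8: max=45826144567/20736000000, min=101681335807/46656000000, spread=45679663/1492992000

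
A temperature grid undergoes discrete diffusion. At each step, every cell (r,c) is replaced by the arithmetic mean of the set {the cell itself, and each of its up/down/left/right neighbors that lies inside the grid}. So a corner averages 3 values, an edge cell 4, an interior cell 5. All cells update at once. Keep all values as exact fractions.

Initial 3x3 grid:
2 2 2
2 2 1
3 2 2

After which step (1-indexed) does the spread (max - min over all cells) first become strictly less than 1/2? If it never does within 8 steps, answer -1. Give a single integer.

Answer: 3

Derivation:
Step 1: max=7/3, min=5/3, spread=2/3
Step 2: max=41/18, min=413/240, spread=401/720
Step 3: max=2299/1080, min=3883/2160, spread=143/432
  -> spread < 1/2 first at step 3
Step 4: max=135923/64800, min=241721/129600, spread=1205/5184
Step 5: max=7965031/3888000, min=14661187/7776000, spread=10151/62208
Step 6: max=473353007/233280000, min=893257889/466560000, spread=85517/746496
Step 7: max=28122395179/13996800000, min=53993443483/27993600000, spread=720431/8957952
Step 8: max=1678233044363/839808000000, min=3261634510601/1679616000000, spread=6069221/107495424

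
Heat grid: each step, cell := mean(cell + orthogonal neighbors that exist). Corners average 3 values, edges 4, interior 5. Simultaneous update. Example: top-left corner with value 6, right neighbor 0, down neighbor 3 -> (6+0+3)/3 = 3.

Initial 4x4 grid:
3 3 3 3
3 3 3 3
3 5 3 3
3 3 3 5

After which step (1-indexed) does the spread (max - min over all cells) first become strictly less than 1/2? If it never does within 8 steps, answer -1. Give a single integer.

Answer: 3

Derivation:
Step 1: max=11/3, min=3, spread=2/3
Step 2: max=32/9, min=3, spread=5/9
Step 3: max=3767/1080, min=73/24, spread=241/540
  -> spread < 1/2 first at step 3
Step 4: max=111149/32400, min=18499/6000, spread=3517/10125
Step 5: max=3307079/972000, min=112291/36000, spread=137611/486000
Step 6: max=19660573/5832000, min=226021/72000, spread=169109/729000
Step 7: max=2932020827/874800000, min=511709843/162000000, spread=421969187/2187000000
Step 8: max=87469168889/26244000000, min=15425627243/4860000000, spread=5213477221/32805000000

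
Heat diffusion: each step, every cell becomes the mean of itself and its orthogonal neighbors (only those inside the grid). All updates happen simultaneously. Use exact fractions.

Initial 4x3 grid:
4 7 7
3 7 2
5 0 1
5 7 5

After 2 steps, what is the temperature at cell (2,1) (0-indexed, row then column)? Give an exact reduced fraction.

Step 1: cell (2,1) = 4
Step 2: cell (2,1) = 173/50
Full grid after step 2:
  47/9 401/80 95/18
  247/60 461/100 923/240
  53/12 173/50 175/48
  79/18 73/16 127/36

Answer: 173/50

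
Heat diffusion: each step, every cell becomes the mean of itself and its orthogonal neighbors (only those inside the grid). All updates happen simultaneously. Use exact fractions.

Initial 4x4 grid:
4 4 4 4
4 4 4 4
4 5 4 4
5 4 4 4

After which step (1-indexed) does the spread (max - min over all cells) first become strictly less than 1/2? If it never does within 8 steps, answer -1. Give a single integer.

Answer: 2

Derivation:
Step 1: max=9/2, min=4, spread=1/2
Step 2: max=40/9, min=4, spread=4/9
  -> spread < 1/2 first at step 2
Step 3: max=2333/540, min=4, spread=173/540
Step 4: max=17441/4050, min=2413/600, spread=4613/16200
Step 5: max=1035193/243000, min=72469/18000, spread=113723/486000
Step 6: max=30910069/7290000, min=436523/108000, spread=2889533/14580000
Step 7: max=461068937/109350000, min=13123283/3240000, spread=72632543/437400000
Step 8: max=27565694257/6561000000, min=1973997343/486000000, spread=1833460253/13122000000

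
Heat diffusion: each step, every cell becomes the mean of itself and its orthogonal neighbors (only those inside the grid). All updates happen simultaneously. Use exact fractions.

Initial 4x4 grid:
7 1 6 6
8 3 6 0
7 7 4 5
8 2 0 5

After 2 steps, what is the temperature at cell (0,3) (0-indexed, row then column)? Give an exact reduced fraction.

Step 1: cell (0,3) = 4
Step 2: cell (0,3) = 13/3
Full grid after step 2:
  95/18 29/6 21/5 13/3
  289/48 239/50 111/25 311/80
  1441/240 103/20 381/100 929/240
  209/36 259/60 221/60 115/36

Answer: 13/3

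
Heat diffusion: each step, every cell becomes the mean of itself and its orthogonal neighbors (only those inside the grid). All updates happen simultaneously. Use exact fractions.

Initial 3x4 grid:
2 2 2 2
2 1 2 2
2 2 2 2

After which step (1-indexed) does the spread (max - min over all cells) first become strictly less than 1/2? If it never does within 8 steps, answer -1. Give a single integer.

Step 1: max=2, min=7/4, spread=1/4
  -> spread < 1/2 first at step 1
Step 2: max=2, min=177/100, spread=23/100
Step 3: max=787/400, min=8789/4800, spread=131/960
Step 4: max=14009/7200, min=79849/43200, spread=841/8640
Step 5: max=2786627/1440000, min=32017949/17280000, spread=56863/691200
Step 6: max=24930457/12960000, min=289505659/155520000, spread=386393/6220800
Step 7: max=9947641187/5184000000, min=116022276869/62208000000, spread=26795339/497664000
Step 8: max=594993850333/311040000000, min=6981144285871/3732480000000, spread=254051069/5971968000

Answer: 1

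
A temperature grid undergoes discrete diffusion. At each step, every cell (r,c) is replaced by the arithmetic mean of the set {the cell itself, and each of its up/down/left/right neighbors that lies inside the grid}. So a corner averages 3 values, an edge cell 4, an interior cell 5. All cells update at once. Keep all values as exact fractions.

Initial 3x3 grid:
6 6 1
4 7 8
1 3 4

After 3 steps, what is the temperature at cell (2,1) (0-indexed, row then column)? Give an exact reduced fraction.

Step 1: cell (2,1) = 15/4
Step 2: cell (2,1) = 1021/240
Step 3: cell (2,1) = 62087/14400
Full grid after step 3:
  5293/1080 17953/3600 923/180
  10727/2400 9573/2000 5851/1200
  8941/2160 62087/14400 373/80

Answer: 62087/14400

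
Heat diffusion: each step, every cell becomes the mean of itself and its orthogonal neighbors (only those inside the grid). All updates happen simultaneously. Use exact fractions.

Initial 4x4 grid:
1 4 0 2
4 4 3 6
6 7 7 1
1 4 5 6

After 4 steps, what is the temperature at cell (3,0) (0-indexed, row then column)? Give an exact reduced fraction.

Step 1: cell (3,0) = 11/3
Step 2: cell (3,0) = 149/36
Step 3: cell (3,0) = 2389/540
Step 4: cell (3,0) = 71479/16200
Full grid after step 4:
  4949/1440 60043/18000 176143/54000 20677/6480
  274237/72000 230573/60000 334637/90000 398681/108000
  921823/216000 97211/22500 263209/60000 16847/4000
  71479/16200 987613/216000 36479/8000 98639/21600

Answer: 71479/16200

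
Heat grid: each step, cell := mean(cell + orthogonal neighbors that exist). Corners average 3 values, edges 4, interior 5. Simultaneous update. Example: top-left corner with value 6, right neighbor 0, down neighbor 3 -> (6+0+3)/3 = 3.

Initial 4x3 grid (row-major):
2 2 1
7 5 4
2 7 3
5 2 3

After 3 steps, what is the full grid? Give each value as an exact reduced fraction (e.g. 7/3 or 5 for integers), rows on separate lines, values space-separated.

Answer: 1619/432 7901/2400 88/27
28063/7200 7913/2000 3061/900
10301/2400 2873/750 13889/3600
1393/360 56981/14400 7663/2160

Derivation:
After step 1:
  11/3 5/2 7/3
  4 5 13/4
  21/4 19/5 17/4
  3 17/4 8/3
After step 2:
  61/18 27/8 97/36
  215/48 371/100 89/24
  321/80 451/100 419/120
  25/6 823/240 67/18
After step 3:
  1619/432 7901/2400 88/27
  28063/7200 7913/2000 3061/900
  10301/2400 2873/750 13889/3600
  1393/360 56981/14400 7663/2160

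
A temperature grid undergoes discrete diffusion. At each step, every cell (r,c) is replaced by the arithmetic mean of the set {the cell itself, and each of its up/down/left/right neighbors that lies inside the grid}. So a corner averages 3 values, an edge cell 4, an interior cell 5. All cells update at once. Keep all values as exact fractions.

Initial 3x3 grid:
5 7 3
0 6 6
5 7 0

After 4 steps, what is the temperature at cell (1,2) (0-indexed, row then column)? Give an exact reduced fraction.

Answer: 3969253/864000

Derivation:
Step 1: cell (1,2) = 15/4
Step 2: cell (1,2) = 1117/240
Step 3: cell (1,2) = 65399/14400
Step 4: cell (1,2) = 3969253/864000
Full grid after step 4:
  195553/43200 4019003/864000 75623/16200
  26737/6000 810343/180000 3969253/864000
  93839/21600 1913689/432000 576559/129600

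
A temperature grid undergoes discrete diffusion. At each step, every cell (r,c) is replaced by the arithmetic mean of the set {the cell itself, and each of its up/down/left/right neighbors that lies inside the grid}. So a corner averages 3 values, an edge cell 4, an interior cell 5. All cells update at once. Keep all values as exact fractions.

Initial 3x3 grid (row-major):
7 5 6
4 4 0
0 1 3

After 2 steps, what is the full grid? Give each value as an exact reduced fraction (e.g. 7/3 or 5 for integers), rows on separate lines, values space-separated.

Answer: 175/36 173/40 149/36
271/80 173/50 221/80
89/36 39/20 79/36

Derivation:
After step 1:
  16/3 11/2 11/3
  15/4 14/5 13/4
  5/3 2 4/3
After step 2:
  175/36 173/40 149/36
  271/80 173/50 221/80
  89/36 39/20 79/36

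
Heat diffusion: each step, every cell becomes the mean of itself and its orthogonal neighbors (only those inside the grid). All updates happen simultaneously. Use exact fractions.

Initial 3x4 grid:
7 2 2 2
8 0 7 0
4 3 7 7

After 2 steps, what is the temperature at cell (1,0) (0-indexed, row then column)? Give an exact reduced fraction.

Step 1: cell (1,0) = 19/4
Step 2: cell (1,0) = 233/48
Full grid after step 2:
  79/18 47/12 79/30 103/36
  233/48 91/25 409/100 33/10
  53/12 37/8 521/120 44/9

Answer: 233/48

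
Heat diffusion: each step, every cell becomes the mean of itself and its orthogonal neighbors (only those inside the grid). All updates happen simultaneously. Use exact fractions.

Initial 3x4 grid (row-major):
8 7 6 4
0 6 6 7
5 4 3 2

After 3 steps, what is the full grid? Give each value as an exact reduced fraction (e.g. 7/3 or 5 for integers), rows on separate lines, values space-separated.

After step 1:
  5 27/4 23/4 17/3
  19/4 23/5 28/5 19/4
  3 9/2 15/4 4
After step 2:
  11/2 221/40 713/120 97/18
  347/80 131/25 489/100 1201/240
  49/12 317/80 357/80 25/6
After step 3:
  1229/240 3331/600 19571/3600 11761/2160
  22993/4800 4791/1000 15323/3000 70019/14400
  743/180 10649/2400 10489/2400 409/90

Answer: 1229/240 3331/600 19571/3600 11761/2160
22993/4800 4791/1000 15323/3000 70019/14400
743/180 10649/2400 10489/2400 409/90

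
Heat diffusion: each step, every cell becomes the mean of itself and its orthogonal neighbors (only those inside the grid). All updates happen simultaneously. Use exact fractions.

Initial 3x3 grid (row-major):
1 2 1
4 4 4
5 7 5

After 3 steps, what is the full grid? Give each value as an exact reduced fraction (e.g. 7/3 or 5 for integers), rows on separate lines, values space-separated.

After step 1:
  7/3 2 7/3
  7/2 21/5 7/2
  16/3 21/4 16/3
After step 2:
  47/18 163/60 47/18
  461/120 369/100 461/120
  169/36 1207/240 169/36
After step 3:
  3301/1080 5233/1800 3301/1080
  26707/7200 22943/6000 26707/7200
  9767/2160 65189/14400 9767/2160

Answer: 3301/1080 5233/1800 3301/1080
26707/7200 22943/6000 26707/7200
9767/2160 65189/14400 9767/2160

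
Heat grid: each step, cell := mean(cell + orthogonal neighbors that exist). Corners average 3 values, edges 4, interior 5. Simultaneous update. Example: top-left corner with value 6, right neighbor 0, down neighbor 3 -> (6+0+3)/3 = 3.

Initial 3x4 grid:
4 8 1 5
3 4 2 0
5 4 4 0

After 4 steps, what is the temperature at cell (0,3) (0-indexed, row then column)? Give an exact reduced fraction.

Step 1: cell (0,3) = 2
Step 2: cell (0,3) = 31/12
Step 3: cell (0,3) = 451/180
Step 4: cell (0,3) = 38647/14400
Full grid after step 4:
  89443/21600 276241/72000 225241/72000 38647/14400
  16367/4000 13703/3750 1078963/360000 2101997/864000
  84443/21600 255241/72000 607223/216000 309223/129600

Answer: 38647/14400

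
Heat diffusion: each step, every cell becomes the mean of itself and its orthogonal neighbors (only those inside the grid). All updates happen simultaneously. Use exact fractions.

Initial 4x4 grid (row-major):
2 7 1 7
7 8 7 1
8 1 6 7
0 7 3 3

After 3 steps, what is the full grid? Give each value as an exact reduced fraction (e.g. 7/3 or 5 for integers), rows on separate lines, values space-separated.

Answer: 2317/432 4627/900 123/25 3217/720
38771/7200 31427/6000 9747/2000 3801/800
3867/800 9999/2000 28499/6000 33089/7200
665/144 1741/400 16297/3600 9593/2160

Derivation:
After step 1:
  16/3 9/2 11/2 3
  25/4 6 23/5 11/2
  4 6 24/5 17/4
  5 11/4 19/4 13/3
After step 2:
  193/36 16/3 22/5 14/3
  259/48 547/100 132/25 347/80
  85/16 471/100 122/25 1133/240
  47/12 37/8 499/120 40/9
After step 3:
  2317/432 4627/900 123/25 3217/720
  38771/7200 31427/6000 9747/2000 3801/800
  3867/800 9999/2000 28499/6000 33089/7200
  665/144 1741/400 16297/3600 9593/2160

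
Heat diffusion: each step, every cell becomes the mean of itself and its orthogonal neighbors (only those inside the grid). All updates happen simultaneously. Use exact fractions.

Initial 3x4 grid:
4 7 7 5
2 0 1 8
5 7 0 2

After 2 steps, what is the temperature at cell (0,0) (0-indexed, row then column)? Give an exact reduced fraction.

Step 1: cell (0,0) = 13/3
Step 2: cell (0,0) = 139/36
Full grid after step 2:
  139/36 517/120 581/120 47/9
  303/80 337/100 181/50 43/10
  125/36 407/120 361/120 59/18

Answer: 139/36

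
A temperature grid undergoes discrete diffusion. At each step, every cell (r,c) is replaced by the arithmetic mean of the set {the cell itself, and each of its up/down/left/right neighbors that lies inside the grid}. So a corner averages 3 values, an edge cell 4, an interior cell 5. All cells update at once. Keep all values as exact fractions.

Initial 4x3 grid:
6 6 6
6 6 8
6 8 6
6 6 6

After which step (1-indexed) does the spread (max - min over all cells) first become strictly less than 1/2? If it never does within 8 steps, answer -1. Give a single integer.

Answer: 3

Derivation:
Step 1: max=7, min=6, spread=1
Step 2: max=809/120, min=6, spread=89/120
Step 3: max=7907/1200, min=2489/400, spread=11/30
  -> spread < 1/2 first at step 3
Step 4: max=703547/108000, min=67417/10800, spread=29377/108000
Step 5: max=874171/135000, min=1704517/270000, spread=1753/10800
Step 6: max=18547807/2880000, min=122978041/19440000, spread=71029/622080
Step 7: max=12502716229/1944000000, min=7407423619/1166400000, spread=7359853/91125000
Step 8: max=66562144567/10368000000, min=148337335807/23328000000, spread=45679663/746496000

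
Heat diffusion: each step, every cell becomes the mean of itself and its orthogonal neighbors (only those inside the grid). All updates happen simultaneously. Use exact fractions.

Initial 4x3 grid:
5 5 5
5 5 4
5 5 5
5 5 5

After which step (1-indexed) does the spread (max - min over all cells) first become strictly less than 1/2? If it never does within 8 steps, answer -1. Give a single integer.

Step 1: max=5, min=14/3, spread=1/3
  -> spread < 1/2 first at step 1
Step 2: max=5, min=569/120, spread=31/120
Step 3: max=5, min=5189/1080, spread=211/1080
Step 4: max=8953/1800, min=523103/108000, spread=14077/108000
Step 5: max=536317/108000, min=4719593/972000, spread=5363/48600
Step 6: max=297131/60000, min=142059191/29160000, spread=93859/1166400
Step 7: max=480663533/97200000, min=8537725519/1749600000, spread=4568723/69984000
Step 8: max=14398381111/2916000000, min=513099564371/104976000000, spread=8387449/167961600

Answer: 1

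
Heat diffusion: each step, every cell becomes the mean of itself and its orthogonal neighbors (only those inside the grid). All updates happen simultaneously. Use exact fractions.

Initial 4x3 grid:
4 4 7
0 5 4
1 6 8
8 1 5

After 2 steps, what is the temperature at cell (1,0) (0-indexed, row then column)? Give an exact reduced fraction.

Answer: 763/240

Derivation:
Step 1: cell (1,0) = 5/2
Step 2: cell (1,0) = 763/240
Full grid after step 2:
  61/18 247/60 16/3
  763/240 43/10 411/80
  827/240 9/2 1237/240
  145/36 43/10 185/36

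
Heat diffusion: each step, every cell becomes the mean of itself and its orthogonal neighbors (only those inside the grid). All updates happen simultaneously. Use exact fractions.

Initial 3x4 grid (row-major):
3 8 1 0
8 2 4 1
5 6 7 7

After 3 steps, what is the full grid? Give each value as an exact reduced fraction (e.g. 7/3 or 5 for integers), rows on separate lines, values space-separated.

Answer: 10901/2160 29471/7200 24751/7200 1127/432
36121/7200 29503/6000 22513/6000 12653/3600
6013/1080 18073/3600 483/100 37/9

Derivation:
After step 1:
  19/3 7/2 13/4 2/3
  9/2 28/5 3 3
  19/3 5 6 5
After step 2:
  43/9 1121/240 125/48 83/36
  683/120 108/25 417/100 35/12
  95/18 86/15 19/4 14/3
After step 3:
  10901/2160 29471/7200 24751/7200 1127/432
  36121/7200 29503/6000 22513/6000 12653/3600
  6013/1080 18073/3600 483/100 37/9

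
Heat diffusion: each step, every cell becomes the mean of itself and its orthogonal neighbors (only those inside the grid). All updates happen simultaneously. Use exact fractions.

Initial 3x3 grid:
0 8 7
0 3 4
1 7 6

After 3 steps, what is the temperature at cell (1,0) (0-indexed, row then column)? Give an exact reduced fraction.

Answer: 10687/3600

Derivation:
Step 1: cell (1,0) = 1
Step 2: cell (1,0) = 161/60
Step 3: cell (1,0) = 10687/3600
Full grid after step 3:
  3557/1080 3261/800 5437/1080
  10687/3600 24701/6000 1943/400
  6889/2160 56473/14400 10489/2160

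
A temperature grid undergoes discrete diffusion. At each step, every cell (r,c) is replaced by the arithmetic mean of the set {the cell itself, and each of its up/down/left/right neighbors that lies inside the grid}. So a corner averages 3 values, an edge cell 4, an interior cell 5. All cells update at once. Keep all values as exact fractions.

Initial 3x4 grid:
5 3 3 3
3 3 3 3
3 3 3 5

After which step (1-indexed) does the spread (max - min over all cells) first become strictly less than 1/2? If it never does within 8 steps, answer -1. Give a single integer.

Step 1: max=11/3, min=3, spread=2/3
Step 2: max=32/9, min=25/8, spread=31/72
  -> spread < 1/2 first at step 2
Step 3: max=365/108, min=115/36, spread=5/27
Step 4: max=43097/12960, min=2581/800, spread=803/8100
Step 5: max=2559013/777600, min=840871/259200, spread=91/1944
Step 6: max=152851067/46656000, min=21075881/6480000, spread=5523619/233280000
Step 7: max=9149092753/2799360000, min=1012921417/311040000, spread=205/17496
Step 8: max=548321702627/167961600000, min=182445834209/55987200000, spread=4921/839808

Answer: 2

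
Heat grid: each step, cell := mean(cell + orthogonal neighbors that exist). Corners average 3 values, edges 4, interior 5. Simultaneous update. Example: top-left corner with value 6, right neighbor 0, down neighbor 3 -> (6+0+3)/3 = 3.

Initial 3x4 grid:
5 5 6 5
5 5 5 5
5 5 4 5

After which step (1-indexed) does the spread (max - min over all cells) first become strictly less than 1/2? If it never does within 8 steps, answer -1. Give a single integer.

Step 1: max=16/3, min=14/3, spread=2/3
Step 2: max=125/24, min=115/24, spread=5/12
  -> spread < 1/2 first at step 2
Step 3: max=1109/216, min=1051/216, spread=29/108
Step 4: max=275/54, min=265/54, spread=5/27
Step 5: max=13127/2592, min=12793/2592, spread=167/1296
Step 6: max=39233/7776, min=38527/7776, spread=353/3888
Step 7: max=939115/186624, min=927125/186624, spread=5995/93312
Step 8: max=5624279/1119744, min=5573161/1119744, spread=25559/559872

Answer: 2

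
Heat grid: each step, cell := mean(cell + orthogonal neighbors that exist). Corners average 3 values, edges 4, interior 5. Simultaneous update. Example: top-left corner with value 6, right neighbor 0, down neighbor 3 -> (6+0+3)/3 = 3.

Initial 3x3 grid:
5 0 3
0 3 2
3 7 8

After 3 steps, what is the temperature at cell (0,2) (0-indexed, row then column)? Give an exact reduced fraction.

Step 1: cell (0,2) = 5/3
Step 2: cell (0,2) = 101/36
Step 3: cell (0,2) = 6019/2160
Full grid after step 3:
  2537/1080 38683/14400 6019/2160
  14561/4800 18821/6000 13177/3600
  943/270 6537/1600 9049/2160

Answer: 6019/2160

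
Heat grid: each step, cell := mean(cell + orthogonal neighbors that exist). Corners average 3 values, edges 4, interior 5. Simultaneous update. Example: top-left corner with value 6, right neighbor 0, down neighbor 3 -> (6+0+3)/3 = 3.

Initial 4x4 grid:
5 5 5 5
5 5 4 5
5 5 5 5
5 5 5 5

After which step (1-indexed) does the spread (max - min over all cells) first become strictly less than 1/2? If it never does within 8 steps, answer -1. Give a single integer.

Answer: 1

Derivation:
Step 1: max=5, min=19/4, spread=1/4
  -> spread < 1/2 first at step 1
Step 2: max=5, min=239/50, spread=11/50
Step 3: max=5, min=11633/2400, spread=367/2400
Step 4: max=2987/600, min=52429/10800, spread=1337/10800
Step 5: max=89531/18000, min=1578331/324000, spread=33227/324000
Step 6: max=535951/108000, min=47385673/9720000, spread=849917/9720000
Step 7: max=8031467/1620000, min=1424285653/291600000, spread=21378407/291600000
Step 8: max=2406311657/486000000, min=42773537629/8748000000, spread=540072197/8748000000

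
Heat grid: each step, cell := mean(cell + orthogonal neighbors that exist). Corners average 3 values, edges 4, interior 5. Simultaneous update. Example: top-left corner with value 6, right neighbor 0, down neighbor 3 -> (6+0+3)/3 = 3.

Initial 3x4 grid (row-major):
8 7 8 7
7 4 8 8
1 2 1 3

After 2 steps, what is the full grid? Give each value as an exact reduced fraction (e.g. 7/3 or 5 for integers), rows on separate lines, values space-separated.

Answer: 229/36 1631/240 1663/240 65/9
319/60 503/100 289/50 719/120
31/9 433/120 153/40 14/3

Derivation:
After step 1:
  22/3 27/4 15/2 23/3
  5 28/5 29/5 13/2
  10/3 2 7/2 4
After step 2:
  229/36 1631/240 1663/240 65/9
  319/60 503/100 289/50 719/120
  31/9 433/120 153/40 14/3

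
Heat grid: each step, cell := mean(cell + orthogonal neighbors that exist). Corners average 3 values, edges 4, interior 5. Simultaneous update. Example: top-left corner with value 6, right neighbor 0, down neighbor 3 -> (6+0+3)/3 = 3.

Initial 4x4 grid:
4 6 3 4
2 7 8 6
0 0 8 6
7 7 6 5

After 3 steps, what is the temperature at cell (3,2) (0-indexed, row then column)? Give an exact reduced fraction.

Step 1: cell (3,2) = 13/2
Step 2: cell (3,2) = 683/120
Step 3: cell (3,2) = 10261/1800
Full grid after step 3:
  2957/720 11263/2400 37301/7200 5827/1080
  799/200 9163/2000 16273/3000 40301/7200
  6979/1800 3557/750 32809/6000 42469/7200
  574/135 8629/1800 10261/1800 12751/2160

Answer: 10261/1800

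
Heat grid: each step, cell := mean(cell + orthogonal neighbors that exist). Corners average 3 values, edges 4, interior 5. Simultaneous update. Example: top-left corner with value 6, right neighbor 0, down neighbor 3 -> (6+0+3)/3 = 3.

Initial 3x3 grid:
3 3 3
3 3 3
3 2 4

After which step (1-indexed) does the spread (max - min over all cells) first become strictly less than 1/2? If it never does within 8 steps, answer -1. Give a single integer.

Step 1: max=13/4, min=8/3, spread=7/12
Step 2: max=37/12, min=43/15, spread=13/60
  -> spread < 1/2 first at step 2
Step 3: max=14627/4800, min=388/135, spread=7483/43200
Step 4: max=130657/43200, min=315779/108000, spread=21727/216000
Step 5: max=17282681/5760000, min=2848289/972000, spread=10906147/155520000
Step 6: max=465854713/155520000, min=343719941/116640000, spread=36295/746496
Step 7: max=27861362411/9331200000, min=5164284163/1749600000, spread=305773/8957952
Step 8: max=1669554305617/559872000000, min=1242103420619/419904000000, spread=2575951/107495424

Answer: 2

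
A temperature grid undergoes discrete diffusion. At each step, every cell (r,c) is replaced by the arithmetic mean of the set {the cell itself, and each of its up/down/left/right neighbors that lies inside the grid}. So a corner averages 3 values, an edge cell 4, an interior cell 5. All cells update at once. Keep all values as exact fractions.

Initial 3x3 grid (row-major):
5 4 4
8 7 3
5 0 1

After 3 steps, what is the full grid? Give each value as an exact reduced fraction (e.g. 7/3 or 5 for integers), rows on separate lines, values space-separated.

Answer: 11149/2160 4273/900 8719/2160
7977/1600 8397/2000 17681/4800
4717/1080 54893/14400 1691/540

Derivation:
After step 1:
  17/3 5 11/3
  25/4 22/5 15/4
  13/3 13/4 4/3
After step 2:
  203/36 281/60 149/36
  413/80 453/100 263/80
  83/18 799/240 25/9
After step 3:
  11149/2160 4273/900 8719/2160
  7977/1600 8397/2000 17681/4800
  4717/1080 54893/14400 1691/540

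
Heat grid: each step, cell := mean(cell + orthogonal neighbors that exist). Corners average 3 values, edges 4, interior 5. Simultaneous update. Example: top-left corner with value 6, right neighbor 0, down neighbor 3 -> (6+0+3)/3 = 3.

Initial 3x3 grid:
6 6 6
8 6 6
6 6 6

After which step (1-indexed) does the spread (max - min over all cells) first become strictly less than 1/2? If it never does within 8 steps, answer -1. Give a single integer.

Step 1: max=20/3, min=6, spread=2/3
Step 2: max=787/120, min=6, spread=67/120
Step 3: max=6917/1080, min=607/100, spread=1807/5400
  -> spread < 1/2 first at step 3
Step 4: max=2749963/432000, min=16561/2700, spread=33401/144000
Step 5: max=24557933/3888000, min=1663391/270000, spread=3025513/19440000
Step 6: max=9796126867/1555200000, min=89155949/14400000, spread=53531/497664
Step 7: max=585904925849/93312000000, min=24119116051/3888000000, spread=450953/5971968
Step 8: max=35101223560603/5598720000000, min=2900368610519/466560000000, spread=3799043/71663616

Answer: 3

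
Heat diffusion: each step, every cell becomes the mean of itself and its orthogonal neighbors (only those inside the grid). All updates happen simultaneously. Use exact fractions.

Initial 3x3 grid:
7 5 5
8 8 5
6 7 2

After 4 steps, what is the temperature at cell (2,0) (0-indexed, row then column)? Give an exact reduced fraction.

Step 1: cell (2,0) = 7
Step 2: cell (2,0) = 20/3
Step 3: cell (2,0) = 391/60
Step 4: cell (2,0) = 17209/2700
Full grid after step 4:
  416791/64800 5271919/864000 248269/43200
  5573419/864000 2183353/360000 1226761/216000
  17209/2700 5205169/864000 734057/129600

Answer: 17209/2700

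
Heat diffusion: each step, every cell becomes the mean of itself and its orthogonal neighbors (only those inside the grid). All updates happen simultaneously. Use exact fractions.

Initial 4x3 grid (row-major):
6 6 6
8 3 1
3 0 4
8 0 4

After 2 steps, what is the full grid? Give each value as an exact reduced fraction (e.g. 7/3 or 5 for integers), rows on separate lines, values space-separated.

Answer: 203/36 397/80 157/36
1201/240 387/100 821/240
185/48 78/25 125/48
137/36 17/6 95/36

Derivation:
After step 1:
  20/3 21/4 13/3
  5 18/5 7/2
  19/4 2 9/4
  11/3 3 8/3
After step 2:
  203/36 397/80 157/36
  1201/240 387/100 821/240
  185/48 78/25 125/48
  137/36 17/6 95/36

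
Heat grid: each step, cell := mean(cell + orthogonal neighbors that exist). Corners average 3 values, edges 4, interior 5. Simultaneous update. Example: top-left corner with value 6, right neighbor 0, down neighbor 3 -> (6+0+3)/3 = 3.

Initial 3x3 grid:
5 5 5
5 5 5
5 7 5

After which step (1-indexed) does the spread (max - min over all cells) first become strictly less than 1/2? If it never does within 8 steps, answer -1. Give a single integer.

Answer: 3

Derivation:
Step 1: max=17/3, min=5, spread=2/3
Step 2: max=667/120, min=5, spread=67/120
Step 3: max=5837/1080, min=507/100, spread=1807/5400
  -> spread < 1/2 first at step 3
Step 4: max=2317963/432000, min=13861/2700, spread=33401/144000
Step 5: max=20669933/3888000, min=1393391/270000, spread=3025513/19440000
Step 6: max=8240926867/1555200000, min=74755949/14400000, spread=53531/497664
Step 7: max=492592925849/93312000000, min=20231116051/3888000000, spread=450953/5971968
Step 8: max=29502503560603/5598720000000, min=2433808610519/466560000000, spread=3799043/71663616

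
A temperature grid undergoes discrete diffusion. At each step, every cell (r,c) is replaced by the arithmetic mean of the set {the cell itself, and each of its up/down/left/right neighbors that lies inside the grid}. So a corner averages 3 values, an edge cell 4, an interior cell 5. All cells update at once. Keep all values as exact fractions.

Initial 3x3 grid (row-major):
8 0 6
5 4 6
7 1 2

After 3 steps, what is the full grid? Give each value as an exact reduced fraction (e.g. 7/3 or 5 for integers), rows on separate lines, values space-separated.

After step 1:
  13/3 9/2 4
  6 16/5 9/2
  13/3 7/2 3
After step 2:
  89/18 481/120 13/3
  67/15 217/50 147/40
  83/18 421/120 11/3
After step 3:
  4831/1080 31727/7200 721/180
  8263/1800 11999/3000 3203/800
  4531/1080 29027/7200 217/60

Answer: 4831/1080 31727/7200 721/180
8263/1800 11999/3000 3203/800
4531/1080 29027/7200 217/60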